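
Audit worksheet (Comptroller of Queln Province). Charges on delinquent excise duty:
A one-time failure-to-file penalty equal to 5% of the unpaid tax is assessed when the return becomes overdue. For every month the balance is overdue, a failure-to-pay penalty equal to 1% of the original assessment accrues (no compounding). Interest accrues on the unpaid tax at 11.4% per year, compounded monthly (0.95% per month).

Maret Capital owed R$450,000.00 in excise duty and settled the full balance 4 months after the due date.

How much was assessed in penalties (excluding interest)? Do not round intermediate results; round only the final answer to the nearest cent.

R$40,500.00

Failure-to-file penalty: 5% × R$450,000.00 = R$22,500.00
Failure-to-pay penalty = 1% × R$450,000.00 × 4 mo = R$18,000.00
Total penalty = R$22,500.00 + R$18,000.00 = R$40,500.00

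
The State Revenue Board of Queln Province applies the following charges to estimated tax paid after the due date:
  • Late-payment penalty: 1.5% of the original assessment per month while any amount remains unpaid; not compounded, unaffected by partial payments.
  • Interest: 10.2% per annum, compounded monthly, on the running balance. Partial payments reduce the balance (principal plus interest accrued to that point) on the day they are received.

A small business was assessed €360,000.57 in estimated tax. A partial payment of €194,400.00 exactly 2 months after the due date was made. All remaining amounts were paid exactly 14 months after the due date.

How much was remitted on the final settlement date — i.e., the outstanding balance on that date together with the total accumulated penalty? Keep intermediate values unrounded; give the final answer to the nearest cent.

Monthly rate = 10.2% ÷ 12 = 0.85%
Balance at month 2: €360,000.5700 × (1 + 0.0085)^2 = €366,146.5897…
After €194,400.00 payment: €366,146.5897… − €194,400.00 = €171,746.5897…
Balance at month 14: €171,746.5897… × (1 + 0.0085)^12 = €190,107.3696…
Penalty: 14 × 1.5% × €360,000.57 = €75,600.12…
Final settlement = outstanding balance + penalty = €190,107.3696… + €75,600.12… = €265,707.49

€265,707.49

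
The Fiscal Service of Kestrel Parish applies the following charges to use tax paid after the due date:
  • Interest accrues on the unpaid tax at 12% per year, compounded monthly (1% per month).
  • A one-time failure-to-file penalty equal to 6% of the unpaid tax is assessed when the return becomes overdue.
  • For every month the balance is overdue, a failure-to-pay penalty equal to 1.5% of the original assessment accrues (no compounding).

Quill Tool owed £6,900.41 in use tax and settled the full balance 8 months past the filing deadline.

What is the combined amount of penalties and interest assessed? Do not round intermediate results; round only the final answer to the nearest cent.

£1,813.82

Failure-to-file penalty: 6% × £6,900.41 = £414.02…
Failure-to-pay penalty = 1.5% × £6,900.41 × 8 mo = £828.05…
Interest: £6,900.41 × ((1 + 0.01)^8 − 1) = £6,900.41 × 0.0828567… = £571.7452…
Penalties + interest = £1,242.0738 + £571.7452… = £1,813.82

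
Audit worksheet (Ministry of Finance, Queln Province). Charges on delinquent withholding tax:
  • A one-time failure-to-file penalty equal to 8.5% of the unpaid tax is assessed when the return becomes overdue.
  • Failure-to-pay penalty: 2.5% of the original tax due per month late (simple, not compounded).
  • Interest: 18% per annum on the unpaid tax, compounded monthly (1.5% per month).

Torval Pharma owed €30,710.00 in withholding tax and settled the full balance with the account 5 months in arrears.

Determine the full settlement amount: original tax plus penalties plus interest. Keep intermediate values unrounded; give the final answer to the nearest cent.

Failure-to-file penalty: 8.5% × €30,710.00 = €2,610.35
Failure-to-pay penalty = 2.5% × €30,710.00 × 5 mo = €3,838.75
Interest: €30,710.00 × ((1 + 0.015)^5 − 1) = €30,710.00 × 0.0772840… = €2,373.3918…
Total = €30,710.00 + €6,449.1000 + €2,373.3918… = €39,532.49

€39,532.49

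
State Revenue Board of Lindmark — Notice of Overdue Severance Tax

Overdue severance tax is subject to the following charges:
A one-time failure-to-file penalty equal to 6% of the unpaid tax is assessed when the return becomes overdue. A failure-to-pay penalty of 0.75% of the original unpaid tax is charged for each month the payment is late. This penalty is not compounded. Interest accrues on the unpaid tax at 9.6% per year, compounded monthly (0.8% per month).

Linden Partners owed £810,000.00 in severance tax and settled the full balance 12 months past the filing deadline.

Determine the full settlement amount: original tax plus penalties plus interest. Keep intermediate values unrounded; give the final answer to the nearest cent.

£1,012,774.34

Failure-to-file penalty: 6% × £810,000.00 = £48,600.00
Failure-to-pay penalty: 12 × 0.75% × £810,000.00 = £72,900.00
Interest: £810,000.00 × ((1 + 0.008)^12 − 1) = £810,000.00 × 0.1003387… = £81,274.3419…
Total = £810,000.00 + £121,500.0000 + £81,274.3419… = £1,012,774.34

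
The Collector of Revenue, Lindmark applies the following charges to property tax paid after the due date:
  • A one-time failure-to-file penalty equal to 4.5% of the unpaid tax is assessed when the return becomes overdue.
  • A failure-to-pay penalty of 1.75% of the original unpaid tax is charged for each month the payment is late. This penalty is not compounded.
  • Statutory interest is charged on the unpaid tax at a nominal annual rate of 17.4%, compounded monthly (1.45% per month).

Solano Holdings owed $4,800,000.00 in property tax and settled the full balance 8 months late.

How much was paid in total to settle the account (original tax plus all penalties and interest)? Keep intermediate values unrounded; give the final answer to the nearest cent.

Failure-to-file penalty: 4.5% × $4,800,000.00 = $216,000.00
Failure-to-pay penalty = 1.75% × $4,800,000.00 × 8 mo = $672,000.00
Interest: $4,800,000.00 × ((1 + 0.0145)^8 − 1) = $4,800,000.00 × 0.1220609… = $585,892.0968…
Total = $4,800,000.00 + $888,000.0000 + $585,892.0968… = $6,273,892.10

$6,273,892.10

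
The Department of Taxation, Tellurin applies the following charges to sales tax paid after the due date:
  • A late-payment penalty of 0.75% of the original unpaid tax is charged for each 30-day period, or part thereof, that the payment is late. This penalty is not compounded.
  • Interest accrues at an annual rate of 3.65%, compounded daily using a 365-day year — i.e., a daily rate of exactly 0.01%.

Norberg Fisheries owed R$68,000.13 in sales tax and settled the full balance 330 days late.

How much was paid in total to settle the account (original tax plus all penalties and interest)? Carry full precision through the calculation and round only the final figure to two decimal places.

Penalty periods: ⌈330/30⌉ = 11; penalty = 11 × 0.75% × R$68,000.13 = R$5,610.01…
Interest: R$68,000.13 × ((1 + 0.0001)^330 − 1) = R$68,000.13 × 0.03354883… = R$2,281.3251…
Total = R$68,000.13 + R$5,610.0107… + R$2,281.3251… = R$75,891.47

R$75,891.47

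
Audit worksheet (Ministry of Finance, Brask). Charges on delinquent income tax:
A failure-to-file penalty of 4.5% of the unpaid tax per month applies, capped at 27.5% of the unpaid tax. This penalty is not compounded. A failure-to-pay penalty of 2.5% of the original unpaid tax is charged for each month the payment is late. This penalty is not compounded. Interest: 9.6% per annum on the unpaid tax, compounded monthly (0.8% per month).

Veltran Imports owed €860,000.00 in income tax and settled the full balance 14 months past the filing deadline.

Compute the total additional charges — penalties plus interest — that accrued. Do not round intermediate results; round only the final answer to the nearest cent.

Failure-to-file: 14 × 4.5% × €860,000.00 = €541,800.00, capped at 27.5% × €860,000.00 = €236,500.00
Failure-to-pay penalty = 2.5% × €860,000.00 × 14 mo = €301,000.00
Interest: €860,000.00 × ((1 + 0.008)^14 − 1) = €860,000.00 × 0.1180145… = €101,492.4997…
Penalties + interest = €537,500.0000 + €101,492.4997… = €638,992.50

€638,992.50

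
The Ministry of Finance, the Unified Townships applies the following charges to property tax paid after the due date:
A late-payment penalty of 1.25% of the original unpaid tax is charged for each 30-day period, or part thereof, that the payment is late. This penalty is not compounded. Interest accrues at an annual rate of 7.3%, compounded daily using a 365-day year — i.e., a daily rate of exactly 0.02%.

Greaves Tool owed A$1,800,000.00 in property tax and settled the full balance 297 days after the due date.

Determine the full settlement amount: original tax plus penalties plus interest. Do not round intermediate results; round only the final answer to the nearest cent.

A$2,135,148.00

Penalty periods: ⌈297/30⌉ = 10; penalty = 10 × 1.25% × A$1,800,000.00 = A$225,000.00
Interest: A$1,800,000.00 × ((1 + 0.0002)^297 − 1) = A$1,800,000.00 × 0.06119333… = A$110,147.9995…
Total = A$1,800,000.00 + A$225,000.0000 + A$110,147.9995… = A$2,135,148.00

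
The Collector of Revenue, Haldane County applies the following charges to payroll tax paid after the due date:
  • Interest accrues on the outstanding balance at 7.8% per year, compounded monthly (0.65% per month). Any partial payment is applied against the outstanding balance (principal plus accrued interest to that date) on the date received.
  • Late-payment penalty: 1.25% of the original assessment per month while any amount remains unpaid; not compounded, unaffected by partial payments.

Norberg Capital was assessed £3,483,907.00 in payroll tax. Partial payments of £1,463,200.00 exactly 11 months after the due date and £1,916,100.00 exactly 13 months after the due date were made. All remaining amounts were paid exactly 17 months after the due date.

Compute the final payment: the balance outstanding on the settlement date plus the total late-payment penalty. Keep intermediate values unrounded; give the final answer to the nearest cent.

Balance at month 11: £3,483,907.0000 × (1 + 0.0065)^11 = £3,741,262.0172…
After £1,463,200.00 payment: £3,741,262.0172… − £1,463,200.00 = £2,278,062.0172…
Balance at month 13: £2,278,062.0172… × (1 + 0.0065)^2 = £2,307,773.0715…
After £1,916,100.00 payment: £2,307,773.0715… − £1,916,100.00 = £391,673.0715…
Balance at month 17: £391,673.0715… × (1 + 0.0065)^4 = £401,956.2914…
Penalty: 17 × 1.25% × £3,483,907.00 = £740,330.24…
Final settlement = outstanding balance + penalty = £401,956.2914… + £740,330.24… = £1,142,286.53

£1,142,286.53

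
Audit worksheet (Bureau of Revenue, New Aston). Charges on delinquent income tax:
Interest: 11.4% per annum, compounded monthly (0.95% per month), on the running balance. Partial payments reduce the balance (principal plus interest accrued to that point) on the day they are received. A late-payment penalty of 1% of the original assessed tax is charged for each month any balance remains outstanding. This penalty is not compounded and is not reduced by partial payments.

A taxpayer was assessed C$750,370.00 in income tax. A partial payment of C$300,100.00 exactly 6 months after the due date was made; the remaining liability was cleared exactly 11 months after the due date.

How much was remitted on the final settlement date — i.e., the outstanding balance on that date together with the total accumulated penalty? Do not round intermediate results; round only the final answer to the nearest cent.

C$600,529.04

Balance at month 6: C$750,370.0000 × (1 + 0.0095)^6 = C$794,169.8624…
After C$300,100.00 payment: C$794,169.8624… − C$300,100.00 = C$494,069.8624…
Balance at month 11: C$494,069.8624… × (1 + 0.0095)^5 = C$517,988.3351…
Penalty: 11 × 1% × C$750,370.00 = C$82,540.70
Final settlement = outstanding balance + penalty = C$517,988.3351… + C$82,540.70 = C$600,529.04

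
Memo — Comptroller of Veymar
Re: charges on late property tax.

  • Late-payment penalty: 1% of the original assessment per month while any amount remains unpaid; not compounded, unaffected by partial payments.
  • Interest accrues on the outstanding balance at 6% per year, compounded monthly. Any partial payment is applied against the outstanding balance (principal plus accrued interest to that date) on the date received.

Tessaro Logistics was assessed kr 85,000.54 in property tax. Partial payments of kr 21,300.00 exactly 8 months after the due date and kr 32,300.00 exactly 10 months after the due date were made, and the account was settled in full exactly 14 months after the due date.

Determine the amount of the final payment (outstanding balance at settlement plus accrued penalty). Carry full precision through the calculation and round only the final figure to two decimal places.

Monthly rate = 6% ÷ 12 = 0.5%
Balance at month 8: kr 85,000.5400 × (1 + 0.005)^8 = kr 88,460.6607…
After kr 21,300.00 payment: kr 88,460.6607… − kr 21,300.00 = kr 67,160.6607…
Balance at month 10: kr 67,160.6607… × (1 + 0.005)^2 = kr 67,833.9463…
After kr 32,300.00 payment: kr 67,833.9463… − kr 32,300.00 = kr 35,533.9463…
Balance at month 14: kr 35,533.9463… × (1 + 0.005)^4 = kr 36,249.9731…
Penalty: 14 × 1% × kr 85,000.54 = kr 11,900.08…
Final settlement = outstanding balance + penalty = kr 36,249.9731… + kr 11,900.08… = kr 48,150.05

kr 48,150.05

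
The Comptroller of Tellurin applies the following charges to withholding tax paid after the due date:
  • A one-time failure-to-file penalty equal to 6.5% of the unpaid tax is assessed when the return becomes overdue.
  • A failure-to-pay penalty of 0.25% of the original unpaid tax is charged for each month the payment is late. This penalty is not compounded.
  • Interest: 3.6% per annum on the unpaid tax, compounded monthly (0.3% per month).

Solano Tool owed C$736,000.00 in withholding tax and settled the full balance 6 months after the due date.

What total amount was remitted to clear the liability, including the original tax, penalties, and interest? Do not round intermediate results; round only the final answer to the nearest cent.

Failure-to-file penalty: 6.5% × C$736,000.00 = C$47,840.00
Failure-to-pay penalty: 6 × 0.25% × C$736,000.00 = C$11,040.00
Interest: C$736,000.00 × ((1 + 0.003)^6 − 1) = C$736,000.00 × 0.0181355… = C$13,347.7583…
Total = C$736,000.00 + C$58,880.0000 + C$13,347.7583… = C$808,227.76

C$808,227.76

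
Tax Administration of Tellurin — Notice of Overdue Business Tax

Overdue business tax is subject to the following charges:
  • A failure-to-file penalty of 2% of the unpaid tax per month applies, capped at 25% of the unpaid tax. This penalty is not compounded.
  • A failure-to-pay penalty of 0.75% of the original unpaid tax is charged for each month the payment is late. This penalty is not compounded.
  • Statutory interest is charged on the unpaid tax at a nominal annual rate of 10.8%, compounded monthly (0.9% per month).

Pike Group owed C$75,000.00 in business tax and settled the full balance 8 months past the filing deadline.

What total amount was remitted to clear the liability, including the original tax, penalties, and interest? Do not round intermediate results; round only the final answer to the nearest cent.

Failure-to-file: 8 × 2% × C$75,000.00 = C$12,000.00 (under the 25% cap)
Failure-to-pay penalty = 0.75% × C$75,000.00 × 8 mo = C$4,500.00
Interest: C$75,000.00 × ((1 + 0.009)^8 − 1) = C$75,000.00 × 0.0743093… = C$5,573.1965…
Total = C$75,000.00 + C$16,500.0000 + C$5,573.1965… = C$97,073.20

C$97,073.20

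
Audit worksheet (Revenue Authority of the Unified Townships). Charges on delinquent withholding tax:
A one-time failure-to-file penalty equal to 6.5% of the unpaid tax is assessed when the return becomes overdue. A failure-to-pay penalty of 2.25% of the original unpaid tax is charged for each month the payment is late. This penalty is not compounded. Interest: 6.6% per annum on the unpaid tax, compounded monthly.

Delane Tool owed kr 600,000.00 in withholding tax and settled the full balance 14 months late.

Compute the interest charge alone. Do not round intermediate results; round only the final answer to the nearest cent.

kr 47,888.54

Interest (6.6%/yr ÷ 12 = 0.55%/month): kr 600,000.00 × ((1 + 0.0055)^14 − 1) = kr 47,888.5420…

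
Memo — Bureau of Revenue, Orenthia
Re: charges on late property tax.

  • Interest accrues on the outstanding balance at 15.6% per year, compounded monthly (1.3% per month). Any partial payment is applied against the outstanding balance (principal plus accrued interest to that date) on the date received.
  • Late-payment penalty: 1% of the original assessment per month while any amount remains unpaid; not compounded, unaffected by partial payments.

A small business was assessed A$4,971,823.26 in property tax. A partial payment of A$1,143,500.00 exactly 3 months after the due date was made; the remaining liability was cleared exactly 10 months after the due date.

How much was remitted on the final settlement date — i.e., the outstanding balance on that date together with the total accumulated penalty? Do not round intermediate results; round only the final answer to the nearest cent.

A$4,902,788.52

Balance at month 3: A$4,971,823.2600 × (1 + 0.013)^3 = A$5,168,256.0046…
After A$1,143,500.00 payment: A$5,168,256.0046… − A$1,143,500.00 = A$4,024,756.0046…
Balance at month 10: A$4,024,756.0046… × (1 + 0.013)^7 = A$4,405,606.1985…
Penalty: 10 × 1% × A$4,971,823.26 = A$497,182.33…
Final settlement = outstanding balance + penalty = A$4,405,606.1985… + A$497,182.33… = A$4,902,788.52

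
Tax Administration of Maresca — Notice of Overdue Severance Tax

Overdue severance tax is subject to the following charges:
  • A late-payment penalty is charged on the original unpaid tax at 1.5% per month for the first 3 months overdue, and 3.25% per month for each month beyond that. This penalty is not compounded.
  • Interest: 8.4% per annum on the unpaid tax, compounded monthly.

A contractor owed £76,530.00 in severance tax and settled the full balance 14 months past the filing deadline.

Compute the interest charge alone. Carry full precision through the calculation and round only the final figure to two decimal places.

£7,850.93

Interest (8.4%/yr ÷ 12 = 0.7%/month): £76,530.00 × ((1 + 0.007)^14 − 1) = £7,850.9287…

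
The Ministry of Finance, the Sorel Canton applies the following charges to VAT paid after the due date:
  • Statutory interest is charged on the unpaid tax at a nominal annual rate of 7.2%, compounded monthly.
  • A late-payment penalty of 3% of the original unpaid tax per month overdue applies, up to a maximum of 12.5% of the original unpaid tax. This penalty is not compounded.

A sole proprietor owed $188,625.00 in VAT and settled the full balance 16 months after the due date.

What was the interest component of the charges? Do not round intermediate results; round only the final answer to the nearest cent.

Interest (7.2%/yr ÷ 12 = 0.6%/month): $188,625.00 × ((1 + 0.006)^16 − 1) = $18,946.1275…

$18,946.13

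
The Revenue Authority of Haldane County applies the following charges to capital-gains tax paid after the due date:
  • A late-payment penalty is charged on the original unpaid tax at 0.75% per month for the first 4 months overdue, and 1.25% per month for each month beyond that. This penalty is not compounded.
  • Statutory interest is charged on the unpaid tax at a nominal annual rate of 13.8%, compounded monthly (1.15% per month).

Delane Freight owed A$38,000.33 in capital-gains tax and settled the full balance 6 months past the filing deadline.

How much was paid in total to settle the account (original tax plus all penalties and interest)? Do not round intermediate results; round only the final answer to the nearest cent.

A$42,788.92

Penalty, months 1–4: 4 × 0.75% × A$38,000.33 = A$1,140.01…
Penalty, months 5–6: 2 × 1.25% × A$38,000.33 = A$950.01…
Interest: A$38,000.33 × ((1 + 0.0115)^6 − 1) = A$38,000.33 × 0.0710144… = A$2,698.5718…
Total = A$38,000.33 + A$2,090.0182… + A$2,698.5718… = A$42,788.92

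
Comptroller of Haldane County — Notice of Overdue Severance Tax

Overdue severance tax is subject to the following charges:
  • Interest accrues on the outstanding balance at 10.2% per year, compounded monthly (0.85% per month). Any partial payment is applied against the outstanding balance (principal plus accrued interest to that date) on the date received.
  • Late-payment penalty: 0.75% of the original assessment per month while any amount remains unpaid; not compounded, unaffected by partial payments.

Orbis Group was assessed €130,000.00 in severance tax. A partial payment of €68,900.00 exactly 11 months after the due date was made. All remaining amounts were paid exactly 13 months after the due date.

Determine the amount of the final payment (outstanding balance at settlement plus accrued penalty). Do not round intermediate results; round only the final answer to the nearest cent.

Balance at month 11: €130,000.0000 × (1 + 0.0085)^11 = €142,684.9871…
After €68,900.00 payment: €142,684.9871… − €68,900.00 = €73,784.9871…
Balance at month 13: €73,784.9871… × (1 + 0.0085)^2 = €75,044.6629…
Penalty: 13 × 0.75% × €130,000.00 = €12,675.00
Final settlement = outstanding balance + penalty = €75,044.6629… + €12,675.00 = €87,719.66

€87,719.66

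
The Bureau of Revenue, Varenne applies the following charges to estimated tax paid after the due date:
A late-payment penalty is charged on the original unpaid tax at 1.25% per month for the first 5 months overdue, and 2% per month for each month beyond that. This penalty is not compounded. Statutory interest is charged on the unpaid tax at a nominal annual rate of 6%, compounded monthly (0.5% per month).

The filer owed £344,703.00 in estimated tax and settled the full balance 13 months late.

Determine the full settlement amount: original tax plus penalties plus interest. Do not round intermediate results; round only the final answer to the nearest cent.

Penalty, months 1–5: 5 × 1.25% × £344,703.00 = £21,543.94…
Penalty, months 6–13: 8 × 2% × £344,703.00 = £55,152.48
Interest: £344,703.00 × ((1 + 0.005)^13 − 1) = £344,703.00 × 0.0669862… = £23,090.3444…
Total = £344,703.00 + £76,696.4175 + £23,090.3444… = £444,489.76

£444,489.76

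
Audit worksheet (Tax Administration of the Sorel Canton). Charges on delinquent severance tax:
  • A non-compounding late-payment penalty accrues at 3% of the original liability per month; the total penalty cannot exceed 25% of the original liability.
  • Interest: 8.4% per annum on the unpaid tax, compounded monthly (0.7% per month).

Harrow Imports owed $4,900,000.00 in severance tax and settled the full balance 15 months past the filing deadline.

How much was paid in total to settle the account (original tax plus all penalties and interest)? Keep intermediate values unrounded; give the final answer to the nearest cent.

Penalty (uncapped): 15 × 3% × $4,900,000.00 = $2,205,000.00; cap = 25% × $4,900,000.00 = $1,225,000.00 → penalty = $1,225,000.00
Interest: $4,900,000.00 × ((1 + 0.007)^15 − 1) = $4,900,000.00 × 0.1103044… = $540,491.5278…
Total = $4,900,000.00 + $1,225,000.0000 + $540,491.5278… = $6,665,491.53

$6,665,491.53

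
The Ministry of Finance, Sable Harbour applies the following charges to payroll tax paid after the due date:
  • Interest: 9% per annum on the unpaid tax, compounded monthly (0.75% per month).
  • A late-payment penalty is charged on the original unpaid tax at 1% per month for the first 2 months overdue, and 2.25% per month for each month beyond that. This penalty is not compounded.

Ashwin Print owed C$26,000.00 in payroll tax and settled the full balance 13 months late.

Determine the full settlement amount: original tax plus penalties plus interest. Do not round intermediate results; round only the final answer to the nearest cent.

C$35,607.27

Penalty, months 1–2: 2 × 1% × C$26,000.00 = C$520.00
Penalty, months 3–13: 11 × 2.25% × C$26,000.00 = C$6,435.00
Interest: C$26,000.00 × ((1 + 0.0075)^13 − 1) = C$26,000.00 × 0.1020104… = C$2,652.2717…
Total = C$26,000.00 + C$6,955.0000 + C$2,652.2717… = C$35,607.27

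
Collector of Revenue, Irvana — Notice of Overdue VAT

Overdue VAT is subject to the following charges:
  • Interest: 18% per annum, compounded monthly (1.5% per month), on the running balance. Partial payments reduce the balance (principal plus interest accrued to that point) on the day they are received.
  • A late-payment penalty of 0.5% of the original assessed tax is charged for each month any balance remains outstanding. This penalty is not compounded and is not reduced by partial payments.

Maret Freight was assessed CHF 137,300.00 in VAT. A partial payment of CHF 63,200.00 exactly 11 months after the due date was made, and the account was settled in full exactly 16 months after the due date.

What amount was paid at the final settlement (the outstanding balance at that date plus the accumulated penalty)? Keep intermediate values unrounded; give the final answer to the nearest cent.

Balance at month 11: CHF 137,300.0000 × (1 + 0.015)^11 = CHF 161,732.3891…
After CHF 63,200.00 payment: CHF 161,732.3891… − CHF 63,200.00 = CHF 98,532.3891…
Balance at month 16: CHF 98,532.3891… × (1 + 0.015)^5 = CHF 106,147.3666…
Penalty: 16 × 0.5% × CHF 137,300.00 = CHF 10,984.00
Final settlement = outstanding balance + penalty = CHF 106,147.3666… + CHF 10,984.00 = CHF 117,131.37

CHF 117,131.37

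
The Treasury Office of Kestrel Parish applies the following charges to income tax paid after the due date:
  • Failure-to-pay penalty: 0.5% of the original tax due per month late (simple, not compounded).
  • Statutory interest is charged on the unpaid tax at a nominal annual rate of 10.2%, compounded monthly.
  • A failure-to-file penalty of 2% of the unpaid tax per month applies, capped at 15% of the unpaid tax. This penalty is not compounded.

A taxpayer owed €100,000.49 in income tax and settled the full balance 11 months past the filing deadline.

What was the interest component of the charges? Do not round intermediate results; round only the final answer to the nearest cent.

€9,757.73

Interest (10.2%/yr ÷ 12 = 0.85%/month): €100,000.49 × ((1 + 0.0085)^11 − 1) = €9,757.7302…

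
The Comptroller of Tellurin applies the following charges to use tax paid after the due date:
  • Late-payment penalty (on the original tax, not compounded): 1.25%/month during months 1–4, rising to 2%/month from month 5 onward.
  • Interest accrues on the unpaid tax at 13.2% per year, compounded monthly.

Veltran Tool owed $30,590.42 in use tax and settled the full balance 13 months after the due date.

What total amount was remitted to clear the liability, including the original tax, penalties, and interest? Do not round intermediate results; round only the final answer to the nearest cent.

Penalty, months 1–4: 4 × 1.25% × $30,590.42 = $1,529.52…
Penalty, months 5–13: 9 × 2% × $30,590.42 = $5,506.28…
Interest (13.2%/yr ÷ 12 = 1.1%/month): $30,590.42 × ((1 + 0.011)^13 − 1) = $4,675.1138…
Total = $30,590.42 + $7,035.7966 + $4,675.1138… = $42,301.33

$42,301.33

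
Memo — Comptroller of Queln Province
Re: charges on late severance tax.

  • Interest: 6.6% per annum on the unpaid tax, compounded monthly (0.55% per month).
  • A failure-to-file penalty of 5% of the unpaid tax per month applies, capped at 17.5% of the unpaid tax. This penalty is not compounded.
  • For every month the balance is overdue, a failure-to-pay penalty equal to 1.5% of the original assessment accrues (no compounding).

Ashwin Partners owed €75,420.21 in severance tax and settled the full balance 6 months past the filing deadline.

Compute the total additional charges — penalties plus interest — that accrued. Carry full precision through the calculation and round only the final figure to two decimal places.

€22,509.70

Failure-to-file: 6 × 5% × €75,420.21 = €22,626.06…, capped at 17.5% × €75,420.21 = €13,198.54…
Failure-to-pay penalty = 1.5% × €75,420.21 × 6 mo = €6,787.82…
Interest: €75,420.21 × ((1 + 0.0055)^6 − 1) = €75,420.21 × 0.0334571… = €2,523.3408…
Penalties + interest = €19,986.3557… + €2,523.3408… = €22,509.70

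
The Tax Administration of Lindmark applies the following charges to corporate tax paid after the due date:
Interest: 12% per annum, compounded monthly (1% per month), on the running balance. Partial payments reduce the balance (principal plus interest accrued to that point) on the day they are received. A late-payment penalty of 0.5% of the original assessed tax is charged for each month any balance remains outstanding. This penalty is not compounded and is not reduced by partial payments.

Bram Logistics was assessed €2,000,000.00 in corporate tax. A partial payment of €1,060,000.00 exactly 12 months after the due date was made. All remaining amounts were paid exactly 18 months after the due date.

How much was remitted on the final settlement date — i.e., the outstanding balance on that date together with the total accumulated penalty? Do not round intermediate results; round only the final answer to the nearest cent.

Balance at month 12: €2,000,000.0000 × (1 + 0.01)^12 = €2,253,650.0603…
After €1,060,000.00 payment: €2,253,650.0603… − €1,060,000.00 = €1,193,650.0603…
Balance at month 18: €1,193,650.0603… × (1 + 0.01)^6 = €1,267,083.5917…
Penalty: 18 × 0.5% × €2,000,000.00 = €180,000.00
Final settlement = outstanding balance + penalty = €1,267,083.5917… + €180,000.00 = €1,447,083.59

€1,447,083.59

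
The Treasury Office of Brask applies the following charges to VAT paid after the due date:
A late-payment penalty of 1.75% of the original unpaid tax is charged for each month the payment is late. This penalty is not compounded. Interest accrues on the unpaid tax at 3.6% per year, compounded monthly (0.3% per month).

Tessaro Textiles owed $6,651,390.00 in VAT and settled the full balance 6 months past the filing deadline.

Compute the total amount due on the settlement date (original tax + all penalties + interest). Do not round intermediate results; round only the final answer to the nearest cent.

Late-payment penalty = 1.75% × $6,651,390.00 × 6 mo = $698,395.95
Interest: $6,651,390.00 × ((1 + 0.003)^6 − 1) = $6,651,390.00 × 0.0181355… = $120,626.5575…
Total = $6,651,390.00 + $698,395.9500 + $120,626.5575… = $7,470,412.51

$7,470,412.51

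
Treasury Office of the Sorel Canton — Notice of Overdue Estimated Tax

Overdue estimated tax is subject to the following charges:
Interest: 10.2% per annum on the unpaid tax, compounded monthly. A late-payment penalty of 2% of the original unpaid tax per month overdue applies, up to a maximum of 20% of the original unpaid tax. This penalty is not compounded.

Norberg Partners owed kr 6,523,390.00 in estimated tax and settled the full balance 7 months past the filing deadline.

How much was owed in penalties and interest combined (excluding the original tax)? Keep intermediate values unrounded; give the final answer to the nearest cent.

kr 1,311,455.33

Penalty: 7 × 2% × kr 6,523,390.00 = kr 913,274.60 (below the 20% cap of kr 1,304,678.00)
Interest (10.2%/yr ÷ 12 = 0.85%/month): kr 6,523,390.00 × ((1 + 0.0085)^7 − 1) = kr 398,180.7326…
Penalties + interest = kr 913,274.6000 + kr 398,180.7326… = kr 1,311,455.33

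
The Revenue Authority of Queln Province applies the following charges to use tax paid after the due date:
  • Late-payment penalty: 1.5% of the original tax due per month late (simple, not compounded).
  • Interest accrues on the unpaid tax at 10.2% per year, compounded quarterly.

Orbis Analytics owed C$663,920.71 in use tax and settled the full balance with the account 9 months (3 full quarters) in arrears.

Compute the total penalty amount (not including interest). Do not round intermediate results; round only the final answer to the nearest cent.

C$89,629.30

Late-payment penalty: 9 × 1.5% × C$663,920.71 = C$89,629.30…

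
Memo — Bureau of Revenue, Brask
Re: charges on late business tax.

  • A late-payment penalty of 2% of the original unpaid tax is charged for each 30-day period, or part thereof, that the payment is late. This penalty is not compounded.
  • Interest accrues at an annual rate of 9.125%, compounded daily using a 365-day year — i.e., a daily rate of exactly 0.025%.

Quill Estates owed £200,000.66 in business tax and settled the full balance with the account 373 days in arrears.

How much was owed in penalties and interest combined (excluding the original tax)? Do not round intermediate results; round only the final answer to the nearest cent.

Penalty periods: ⌈373/30⌉ = 13; penalty = 13 × 2% × £200,000.66 = £52,000.17…
Interest: £200,000.66 × ((1 + 0.00025)^373 − 1) = £200,000.66 × 0.09772334… = £19,544.7328…
Penalties + interest = £52,000.1716 + £19,544.7328… = £71,544.90

£71,544.90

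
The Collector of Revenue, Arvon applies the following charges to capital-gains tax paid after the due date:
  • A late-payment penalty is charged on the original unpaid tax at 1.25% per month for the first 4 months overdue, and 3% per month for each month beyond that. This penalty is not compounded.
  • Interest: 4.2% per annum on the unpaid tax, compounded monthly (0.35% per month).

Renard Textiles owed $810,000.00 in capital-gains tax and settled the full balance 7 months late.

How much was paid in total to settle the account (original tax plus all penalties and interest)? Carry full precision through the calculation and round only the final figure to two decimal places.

$943,454.59

Penalty, months 1–4: 4 × 1.25% × $810,000.00 = $40,500.00
Penalty, months 5–7: 3 × 3% × $810,000.00 = $72,900.00
Interest: $810,000.00 × ((1 + 0.0035)^7 − 1) = $810,000.00 × 0.0247588… = $20,054.5923…
Total = $810,000.00 + $113,400.0000 + $20,054.5923… = $943,454.59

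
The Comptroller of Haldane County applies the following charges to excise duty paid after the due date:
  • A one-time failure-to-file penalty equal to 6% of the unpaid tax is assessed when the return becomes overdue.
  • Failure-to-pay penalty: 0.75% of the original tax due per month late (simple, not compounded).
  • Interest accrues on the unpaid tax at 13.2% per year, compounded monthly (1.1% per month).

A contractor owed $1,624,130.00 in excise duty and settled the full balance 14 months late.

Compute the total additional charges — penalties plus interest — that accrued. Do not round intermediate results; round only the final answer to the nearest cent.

Failure-to-file penalty: 6% × $1,624,130.00 = $97,447.80
Failure-to-pay penalty: 14 × 0.75% × $1,624,130.00 = $170,533.65
Interest: $1,624,130.00 × ((1 + 0.011)^14 − 1) = $1,624,130.00 × 0.1655105… = $268,810.5155…
Penalties + interest = $267,981.4500 + $268,810.5155… = $536,791.97

$536,791.97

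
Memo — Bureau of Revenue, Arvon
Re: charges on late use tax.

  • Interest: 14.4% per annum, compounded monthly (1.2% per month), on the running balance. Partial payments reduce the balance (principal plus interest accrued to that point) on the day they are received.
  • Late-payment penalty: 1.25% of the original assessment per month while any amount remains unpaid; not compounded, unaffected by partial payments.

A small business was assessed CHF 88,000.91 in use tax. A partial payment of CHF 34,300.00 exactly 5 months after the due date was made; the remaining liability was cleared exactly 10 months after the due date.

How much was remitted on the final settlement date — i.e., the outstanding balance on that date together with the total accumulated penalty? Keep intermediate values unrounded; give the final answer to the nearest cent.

Balance at month 5: CHF 88,000.9100 × (1 + 0.012)^5 = CHF 93,409.2157…
After CHF 34,300.00 payment: CHF 93,409.2157… − CHF 34,300.00 = CHF 59,109.2157…
Balance at month 10: CHF 59,109.2157… × (1 + 0.012)^5 = CHF 62,741.9135…
Penalty: 10 × 1.25% × CHF 88,000.91 = CHF 11,000.11…
Final settlement = outstanding balance + penalty = CHF 62,741.9135… + CHF 11,000.11… = CHF 73,742.03

CHF 73,742.03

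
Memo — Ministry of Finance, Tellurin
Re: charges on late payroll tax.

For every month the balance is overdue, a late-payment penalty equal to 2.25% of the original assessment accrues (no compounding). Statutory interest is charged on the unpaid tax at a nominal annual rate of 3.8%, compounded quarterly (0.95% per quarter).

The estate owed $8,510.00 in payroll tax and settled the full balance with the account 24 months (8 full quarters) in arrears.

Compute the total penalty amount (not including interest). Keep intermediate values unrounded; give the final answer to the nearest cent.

$4,595.40

Late-payment penalty: 24 × 2.25% × $8,510.00 = $4,595.40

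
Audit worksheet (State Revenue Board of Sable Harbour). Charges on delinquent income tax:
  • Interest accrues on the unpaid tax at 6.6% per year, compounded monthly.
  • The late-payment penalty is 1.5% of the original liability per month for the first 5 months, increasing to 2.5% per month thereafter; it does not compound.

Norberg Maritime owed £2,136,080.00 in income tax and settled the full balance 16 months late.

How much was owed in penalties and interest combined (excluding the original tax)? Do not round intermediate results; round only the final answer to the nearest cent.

Penalty, months 1–5: 5 × 1.5% × £2,136,080.00 = £160,206.00
Penalty, months 6–16: 11 × 2.5% × £2,136,080.00 = £587,422.00
Interest (6.6%/yr ÷ 12 = 0.55%/month): £2,136,080.00 × ((1 + 0.0055)^16 − 1) = £195,931.6339…
Penalties + interest = £747,628.0000 + £195,931.6339… = £943,559.63

£943,559.63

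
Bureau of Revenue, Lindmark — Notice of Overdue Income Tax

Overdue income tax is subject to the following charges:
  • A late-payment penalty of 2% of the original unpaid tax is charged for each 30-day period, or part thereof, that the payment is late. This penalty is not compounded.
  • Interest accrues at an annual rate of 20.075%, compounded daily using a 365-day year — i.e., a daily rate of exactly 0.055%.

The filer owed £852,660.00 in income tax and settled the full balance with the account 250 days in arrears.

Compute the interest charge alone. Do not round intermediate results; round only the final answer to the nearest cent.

Interest: £852,660.00 × ((1 + 0.00055)^250 − 1) = £852,660.00 × 0.14735834… = £125,646.5593…

£125,646.56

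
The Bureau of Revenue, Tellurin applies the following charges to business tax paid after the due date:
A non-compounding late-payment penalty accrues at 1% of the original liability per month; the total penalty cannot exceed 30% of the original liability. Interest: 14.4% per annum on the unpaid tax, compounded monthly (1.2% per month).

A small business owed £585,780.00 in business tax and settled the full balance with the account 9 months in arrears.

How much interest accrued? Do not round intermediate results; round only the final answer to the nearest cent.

£66,387.50

Interest: £585,780.00 × ((1 + 0.012)^9 − 1) = £585,780.00 × 0.1133318… = £66,387.4997…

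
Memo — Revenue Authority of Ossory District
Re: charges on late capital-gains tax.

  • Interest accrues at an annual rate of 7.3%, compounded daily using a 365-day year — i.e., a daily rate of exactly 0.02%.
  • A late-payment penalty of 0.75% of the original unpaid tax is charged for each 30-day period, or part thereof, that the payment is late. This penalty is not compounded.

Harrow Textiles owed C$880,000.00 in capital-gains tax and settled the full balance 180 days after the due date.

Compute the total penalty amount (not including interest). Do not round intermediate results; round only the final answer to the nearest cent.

Penalty periods: ⌈180/30⌉ = 6; penalty = 6 × 0.75% × C$880,000.00 = C$39,600.00

C$39,600.00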